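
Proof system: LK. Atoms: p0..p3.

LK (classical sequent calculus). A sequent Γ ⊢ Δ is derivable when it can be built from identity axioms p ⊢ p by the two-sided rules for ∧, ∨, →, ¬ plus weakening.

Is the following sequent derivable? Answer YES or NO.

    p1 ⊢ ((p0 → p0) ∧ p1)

Derivation (root first):
[∧R] p1 ⊢ ((p0 → p0) ∧ p1)
  [→R]  ⊢ (p0 → p0)
    [Ax] p0 ⊢ p0
  [Ax] p1 ⊢ p1

Result: YES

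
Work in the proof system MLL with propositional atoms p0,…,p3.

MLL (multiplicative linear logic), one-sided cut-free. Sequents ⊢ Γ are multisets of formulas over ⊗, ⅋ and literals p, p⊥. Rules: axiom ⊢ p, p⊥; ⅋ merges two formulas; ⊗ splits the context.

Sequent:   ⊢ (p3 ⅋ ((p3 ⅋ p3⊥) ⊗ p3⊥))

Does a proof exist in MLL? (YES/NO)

Derivation trace:
[⅋]  ⊢ (p3 ⅋ ((p3 ⅋ p3⊥) ⊗ p3⊥))
  [⊗]  ⊢ p3, ((p3 ⅋ p3⊥) ⊗ p3⊥)
    [⅋]  ⊢ (p3 ⅋ p3⊥)
      [Ax]  ⊢ p3, p3⊥
    [Ax]  ⊢ p3, p3⊥

Result: YES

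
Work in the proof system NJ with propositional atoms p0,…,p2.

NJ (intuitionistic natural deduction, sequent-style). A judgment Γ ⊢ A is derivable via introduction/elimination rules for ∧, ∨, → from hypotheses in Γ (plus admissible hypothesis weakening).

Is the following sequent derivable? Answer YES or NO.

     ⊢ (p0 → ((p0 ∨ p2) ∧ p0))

Derivation (root first):
[→I]  ⊢ (p0 → ((p0 ∨ p2) ∧ p0))
  [∧I] p0 ⊢ ((p0 ∨ p2) ∧ p0)
    [Wk] p0, p0 ⊢ (p0 ∨ p2)
      [∨I₁] p0 ⊢ (p0 ∨ p2)
        [Ax] p0 ⊢ p0
    [Ax] p0 ⊢ p0

Result: YES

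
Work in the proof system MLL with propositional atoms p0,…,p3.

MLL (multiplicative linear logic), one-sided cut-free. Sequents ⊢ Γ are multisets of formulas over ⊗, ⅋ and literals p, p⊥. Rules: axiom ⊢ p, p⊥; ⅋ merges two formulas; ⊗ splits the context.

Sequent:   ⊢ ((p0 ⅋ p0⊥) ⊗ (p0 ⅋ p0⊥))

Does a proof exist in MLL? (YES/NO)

Derivation trace:
[⊗]  ⊢ ((p0 ⅋ p0⊥) ⊗ (p0 ⅋ p0⊥))
  [⅋]  ⊢ (p0 ⅋ p0⊥)
    [Ax]  ⊢ p0, p0⊥
  [⅋]  ⊢ (p0 ⅋ p0⊥)
    [Ax]  ⊢ p0, p0⊥

Result: YES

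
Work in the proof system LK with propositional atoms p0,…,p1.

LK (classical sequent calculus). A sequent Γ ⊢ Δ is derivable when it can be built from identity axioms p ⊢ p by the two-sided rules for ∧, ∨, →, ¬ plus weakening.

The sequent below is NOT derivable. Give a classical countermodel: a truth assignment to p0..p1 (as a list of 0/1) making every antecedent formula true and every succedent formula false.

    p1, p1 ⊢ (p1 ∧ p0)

Enumerate valuations to refute Γ ⊢ Δ:
  v=00: Γ:[p1=F, p1=F] Δ:[(p1 ∧ p0)=F] refutes=False
  v=01: Γ:[p1=T, p1=T] Δ:[(p1 ∧ p0)=F] refutes=True  ← countermodel

Result: [0, 1]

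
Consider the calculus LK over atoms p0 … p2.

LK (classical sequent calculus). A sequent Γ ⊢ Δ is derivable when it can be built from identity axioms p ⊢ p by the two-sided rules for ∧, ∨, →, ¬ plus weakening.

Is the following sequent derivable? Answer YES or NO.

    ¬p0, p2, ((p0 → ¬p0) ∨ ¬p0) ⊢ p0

Truth-table refutation:
  v=000: Γ:[¬p0=T, p2=F, ((p0 → ¬p0) ∨ ¬p0)=T] Δ:[p0=F] refutes=False
  v=001: Γ:[¬p0=T, p2=T, ((p0 → ¬p0) ∨ ¬p0)=T] Δ:[p0=F] refutes=True  ← countermodel

Result: NO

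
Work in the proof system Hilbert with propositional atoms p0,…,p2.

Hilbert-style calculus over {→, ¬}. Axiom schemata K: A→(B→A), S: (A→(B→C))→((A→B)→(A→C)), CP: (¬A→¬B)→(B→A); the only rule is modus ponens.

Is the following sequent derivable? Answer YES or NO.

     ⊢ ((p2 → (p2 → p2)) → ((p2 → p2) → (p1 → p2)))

Enumerate valuations to refute Γ ⊢ Δ:
  v=000: Γ:[] Δ:[((p2 → (p2 → p2)) → ((p2 → p2) → (p1 → p2)))=T] refutes=False
  v=001: Γ:[] Δ:[((p2 → (p2 → p2)) → ((p2 → p2) → (p1 → p2)))=T] refutes=False
  v=010: Γ:[] Δ:[((p2 → (p2 → p2)) → ((p2 → p2) → (p1 → p2)))=F] refutes=True  ← countermodel

Result: NO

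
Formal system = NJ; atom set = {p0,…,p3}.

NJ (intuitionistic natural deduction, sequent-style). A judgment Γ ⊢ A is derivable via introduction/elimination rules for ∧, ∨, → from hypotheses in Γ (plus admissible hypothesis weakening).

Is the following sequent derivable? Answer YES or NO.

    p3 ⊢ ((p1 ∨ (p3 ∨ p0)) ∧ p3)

Proof tree:
[∧I] p3 ⊢ ((p1 ∨ (p3 ∨ p0)) ∧ p3)
  [∨I₂] p3 ⊢ (p1 ∨ (p3 ∨ p0))
    [∨I₁] p3 ⊢ (p3 ∨ p0)
      [Ax] p3 ⊢ p3
  [Ax] p3 ⊢ p3

Result: YES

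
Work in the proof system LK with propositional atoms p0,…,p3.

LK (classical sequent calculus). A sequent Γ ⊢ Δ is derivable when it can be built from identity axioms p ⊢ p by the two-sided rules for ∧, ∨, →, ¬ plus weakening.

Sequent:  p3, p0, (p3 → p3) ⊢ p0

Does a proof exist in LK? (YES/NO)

Derivation (root first):
[→L] p3, p0, (p3 → p3) ⊢ p0
  [Ax] p3 ⊢ p3
  [WL] p0, p3 ⊢ p0
    [Ax] p0 ⊢ p0

Result: YES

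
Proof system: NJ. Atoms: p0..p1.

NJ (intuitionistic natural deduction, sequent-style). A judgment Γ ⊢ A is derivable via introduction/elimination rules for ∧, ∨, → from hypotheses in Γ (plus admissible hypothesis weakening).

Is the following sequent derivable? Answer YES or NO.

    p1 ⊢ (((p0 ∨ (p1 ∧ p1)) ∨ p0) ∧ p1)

Proof tree:
[∧I] p1 ⊢ (((p0 ∨ (p1 ∧ p1)) ∨ p0) ∧ p1)
  [∨I₁] p1 ⊢ ((p0 ∨ (p1 ∧ p1)) ∨ p0)
    [∨I₂] p1 ⊢ (p0 ∨ (p1 ∧ p1))
      [∧I] p1 ⊢ (p1 ∧ p1)
        [Ax] p1 ⊢ p1
        [Ax] p1 ⊢ p1
  [Ax] p1 ⊢ p1

Result: YES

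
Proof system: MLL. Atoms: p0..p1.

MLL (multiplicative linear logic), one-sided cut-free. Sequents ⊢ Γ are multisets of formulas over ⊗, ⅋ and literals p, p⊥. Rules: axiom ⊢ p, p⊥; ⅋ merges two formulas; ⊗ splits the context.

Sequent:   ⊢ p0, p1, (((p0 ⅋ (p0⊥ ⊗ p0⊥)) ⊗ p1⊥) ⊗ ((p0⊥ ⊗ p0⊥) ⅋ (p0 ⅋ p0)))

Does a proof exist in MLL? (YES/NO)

Derivation (root first):
[⊗]  ⊢ p0, p1, (((p0 ⅋ (p0⊥ ⊗ p0⊥)) ⊗ p1⊥) ⊗ ((p0⊥ ⊗ p0⊥) ⅋ (p0 ⅋ p0)))
  [⊗]  ⊢ p0, p1, ((p0 ⅋ (p0⊥ ⊗ p0⊥)) ⊗ p1⊥)
    [⅋]  ⊢ p0, (p0 ⅋ (p0⊥ ⊗ p0⊥))
      [⊗]  ⊢ p0, p0, (p0⊥ ⊗ p0⊥)
        [Ax]  ⊢ p0, p0⊥
        [Ax]  ⊢ p0, p0⊥
    [Ax]  ⊢ p1, p1⊥
  [⅋]  ⊢ ((p0⊥ ⊗ p0⊥) ⅋ (p0 ⅋ p0))
    [⅋]  ⊢ (p0⊥ ⊗ p0⊥), (p0 ⅋ p0)
      [⊗]  ⊢ p0, p0, (p0⊥ ⊗ p0⊥)
        [Ax]  ⊢ p0, p0⊥
        [Ax]  ⊢ p0, p0⊥

Result: YES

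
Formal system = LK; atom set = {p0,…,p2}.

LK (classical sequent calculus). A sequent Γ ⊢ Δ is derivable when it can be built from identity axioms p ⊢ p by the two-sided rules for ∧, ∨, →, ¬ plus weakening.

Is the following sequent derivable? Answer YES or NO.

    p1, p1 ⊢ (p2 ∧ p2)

Truth-table refutation:
  v=000: Γ:[p1=F, p1=F] Δ:[(p2 ∧ p2)=F] refutes=False
  v=001: Γ:[p1=F, p1=F] Δ:[(p2 ∧ p2)=T] refutes=False
  v=010: Γ:[p1=T, p1=T] Δ:[(p2 ∧ p2)=F] refutes=True  ← countermodel

Result: NO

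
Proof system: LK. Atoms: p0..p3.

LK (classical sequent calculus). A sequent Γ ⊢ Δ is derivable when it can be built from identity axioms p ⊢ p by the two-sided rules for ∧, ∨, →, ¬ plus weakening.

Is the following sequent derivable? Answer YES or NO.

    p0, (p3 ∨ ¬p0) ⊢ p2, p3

Derivation trace:
[∨L] p0, (p3 ∨ ¬p0) ⊢ p2, p3
  [Ax] p3 ⊢ p3
  [WR] p0, ¬p0 ⊢ p2
    [¬L] p0, ¬p0 ⊢ 
      [Ax] p0 ⊢ p0

Result: YES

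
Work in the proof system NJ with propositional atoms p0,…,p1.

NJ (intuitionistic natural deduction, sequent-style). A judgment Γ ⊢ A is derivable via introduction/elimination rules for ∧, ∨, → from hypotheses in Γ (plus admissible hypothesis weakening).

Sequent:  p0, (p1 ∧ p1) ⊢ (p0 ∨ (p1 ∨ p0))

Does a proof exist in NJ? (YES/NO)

Proof tree:
[∨I₂] p0, (p1 ∧ p1) ⊢ (p0 ∨ (p1 ∨ p0))
  [Wk] p0, (p1 ∧ p1) ⊢ (p1 ∨ p0)
    [∨I₂] p0 ⊢ (p1 ∨ p0)
      [Ax] p0 ⊢ p0

Result: YES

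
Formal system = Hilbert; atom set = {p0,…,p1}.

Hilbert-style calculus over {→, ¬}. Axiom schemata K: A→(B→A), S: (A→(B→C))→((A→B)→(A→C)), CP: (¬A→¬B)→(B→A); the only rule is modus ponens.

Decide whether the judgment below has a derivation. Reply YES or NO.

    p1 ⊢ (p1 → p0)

Search for a countermodel by truth-table:
  v=00: Γ:[p1=F] Δ:[(p1 → p0)=T] refutes=False
  v=01: Γ:[p1=T] Δ:[(p1 → p0)=F] refutes=True  ← countermodel

Result: NO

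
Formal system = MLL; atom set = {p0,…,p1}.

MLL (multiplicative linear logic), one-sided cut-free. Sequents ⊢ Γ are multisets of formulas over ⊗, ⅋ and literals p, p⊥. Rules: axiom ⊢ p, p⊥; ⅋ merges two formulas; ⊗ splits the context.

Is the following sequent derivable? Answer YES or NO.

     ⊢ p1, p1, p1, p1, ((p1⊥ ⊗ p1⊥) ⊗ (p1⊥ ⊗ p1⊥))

Proof tree:
[⊗]  ⊢ p1, p1, p1, p1, ((p1⊥ ⊗ p1⊥) ⊗ (p1⊥ ⊗ p1⊥))
  [⊗]  ⊢ p1, p1, (p1⊥ ⊗ p1⊥)
    [Ax]  ⊢ p1, p1⊥
    [Ax]  ⊢ p1, p1⊥
  [⊗]  ⊢ p1, p1, (p1⊥ ⊗ p1⊥)
    [Ax]  ⊢ p1, p1⊥
    [Ax]  ⊢ p1, p1⊥

Result: YES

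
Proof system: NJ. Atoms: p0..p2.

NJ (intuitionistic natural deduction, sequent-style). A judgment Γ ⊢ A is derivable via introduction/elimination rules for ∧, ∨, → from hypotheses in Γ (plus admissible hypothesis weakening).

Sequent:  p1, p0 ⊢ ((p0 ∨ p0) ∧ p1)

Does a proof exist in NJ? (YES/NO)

Proof tree:
[∧I] p1, p0 ⊢ ((p0 ∨ p0) ∧ p1)
  [∨I₁] p0 ⊢ (p0 ∨ p0)
    [Ax] p0 ⊢ p0
  [Ax] p1 ⊢ p1

Result: YES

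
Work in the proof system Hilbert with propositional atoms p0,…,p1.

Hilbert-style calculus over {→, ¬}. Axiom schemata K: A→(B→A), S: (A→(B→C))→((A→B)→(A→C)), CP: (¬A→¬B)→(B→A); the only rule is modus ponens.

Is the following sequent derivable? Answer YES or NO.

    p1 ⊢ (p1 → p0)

Truth-table refutation:
  v=00: Γ:[p1=F] Δ:[(p1 → p0)=T] refutes=False
  v=01: Γ:[p1=T] Δ:[(p1 → p0)=F] refutes=True  ← countermodel

Result: NO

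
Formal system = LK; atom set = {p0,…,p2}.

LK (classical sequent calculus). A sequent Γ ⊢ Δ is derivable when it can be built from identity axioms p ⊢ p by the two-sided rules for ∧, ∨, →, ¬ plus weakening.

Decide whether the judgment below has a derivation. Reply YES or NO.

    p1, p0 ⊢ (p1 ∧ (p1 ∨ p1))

Derivation trace:
[∧R] p1, p0 ⊢ (p1 ∧ (p1 ∨ p1))
  [WL] p1, p0 ⊢ p1
    [Ax] p1 ⊢ p1
  [∨R] p1 ⊢ (p1 ∨ p1)
    [WR] p1 ⊢ p1, p1
      [Ax] p1 ⊢ p1

Result: YES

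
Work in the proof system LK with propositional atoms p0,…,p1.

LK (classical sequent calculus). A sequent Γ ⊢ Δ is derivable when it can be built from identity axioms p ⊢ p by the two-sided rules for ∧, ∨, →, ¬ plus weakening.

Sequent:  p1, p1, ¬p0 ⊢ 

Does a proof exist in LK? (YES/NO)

Search for a countermodel by truth-table:
  v=00: Γ:[p1=F, p1=F, ¬p0=T] Δ:[] refutes=False
  v=01: Γ:[p1=T, p1=T, ¬p0=T] Δ:[] refutes=True  ← countermodel

Result: NO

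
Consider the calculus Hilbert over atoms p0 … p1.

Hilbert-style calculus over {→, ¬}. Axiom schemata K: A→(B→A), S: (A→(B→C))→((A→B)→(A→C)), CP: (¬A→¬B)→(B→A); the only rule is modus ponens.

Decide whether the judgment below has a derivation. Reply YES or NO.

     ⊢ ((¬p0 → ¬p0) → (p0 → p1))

Search for a countermodel by truth-table:
  v=00: Γ:[] Δ:[((¬p0 → ¬p0) → (p0 → p1))=T] refutes=False
  v=01: Γ:[] Δ:[((¬p0 → ¬p0) → (p0 → p1))=T] refutes=False
  v=10: Γ:[] Δ:[((¬p0 → ¬p0) → (p0 → p1))=F] refutes=True  ← countermodel

Result: NO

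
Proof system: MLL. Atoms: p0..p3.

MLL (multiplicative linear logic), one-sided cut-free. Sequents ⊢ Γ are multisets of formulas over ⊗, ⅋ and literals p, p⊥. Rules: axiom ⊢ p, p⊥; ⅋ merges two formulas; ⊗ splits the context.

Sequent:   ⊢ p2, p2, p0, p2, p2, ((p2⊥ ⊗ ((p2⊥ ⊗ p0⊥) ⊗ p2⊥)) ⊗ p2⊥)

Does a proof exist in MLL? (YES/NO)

Proof tree:
[⊗]  ⊢ p2, p2, p0, p2, p2, ((p2⊥ ⊗ ((p2⊥ ⊗ p0⊥) ⊗ p2⊥)) ⊗ p2⊥)
  [⊗]  ⊢ p2, p2, p0, p2, (p2⊥ ⊗ ((p2⊥ ⊗ p0⊥) ⊗ p2⊥))
    [Ax]  ⊢ p2, p2⊥
    [⊗]  ⊢ p2, p0, p2, ((p2⊥ ⊗ p0⊥) ⊗ p2⊥)
      [⊗]  ⊢ p2, p0, (p2⊥ ⊗ p0⊥)
        [Ax]  ⊢ p2, p2⊥
        [Ax]  ⊢ p0, p0⊥
      [Ax]  ⊢ p2, p2⊥
  [Ax]  ⊢ p2, p2⊥

Result: YES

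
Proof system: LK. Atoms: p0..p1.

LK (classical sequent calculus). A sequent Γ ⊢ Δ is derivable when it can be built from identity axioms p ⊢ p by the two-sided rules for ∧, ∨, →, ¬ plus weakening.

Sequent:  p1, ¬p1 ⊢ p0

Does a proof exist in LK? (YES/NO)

Proof tree:
[¬L] p1, ¬p1 ⊢ p0
  [WR] p1 ⊢ p1, p0
    [Ax] p1 ⊢ p1

Result: YES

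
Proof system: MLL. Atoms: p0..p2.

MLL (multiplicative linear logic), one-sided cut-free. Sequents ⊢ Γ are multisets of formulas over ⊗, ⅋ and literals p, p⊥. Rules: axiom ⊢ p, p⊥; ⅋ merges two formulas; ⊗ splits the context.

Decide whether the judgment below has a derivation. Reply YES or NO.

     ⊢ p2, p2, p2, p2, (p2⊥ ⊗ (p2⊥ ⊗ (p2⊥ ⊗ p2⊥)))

Derivation (root first):
[⊗]  ⊢ p2, p2, p2, p2, (p2⊥ ⊗ (p2⊥ ⊗ (p2⊥ ⊗ p2⊥)))
  [Ax]  ⊢ p2, p2⊥
  [⊗]  ⊢ p2, p2, p2, (p2⊥ ⊗ (p2⊥ ⊗ p2⊥))
    [Ax]  ⊢ p2, p2⊥
    [⊗]  ⊢ p2, p2, (p2⊥ ⊗ p2⊥)
      [Ax]  ⊢ p2, p2⊥
      [Ax]  ⊢ p2, p2⊥

Result: YES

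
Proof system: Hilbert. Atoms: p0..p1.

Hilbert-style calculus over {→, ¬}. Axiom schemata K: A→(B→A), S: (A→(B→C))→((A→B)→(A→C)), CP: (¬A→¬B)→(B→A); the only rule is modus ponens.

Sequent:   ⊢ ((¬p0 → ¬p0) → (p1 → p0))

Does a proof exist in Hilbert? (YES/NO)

Search for a countermodel by truth-table:
  v=00: Γ:[] Δ:[((¬p0 → ¬p0) → (p1 → p0))=T] refutes=False
  v=01: Γ:[] Δ:[((¬p0 → ¬p0) → (p1 → p0))=F] refutes=True  ← countermodel

Result: NO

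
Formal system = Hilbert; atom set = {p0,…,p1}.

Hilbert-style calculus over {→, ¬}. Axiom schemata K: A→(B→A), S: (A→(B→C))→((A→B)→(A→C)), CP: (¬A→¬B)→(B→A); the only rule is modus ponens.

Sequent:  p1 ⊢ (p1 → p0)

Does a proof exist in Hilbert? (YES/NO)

Enumerate valuations to refute Γ ⊢ Δ:
  v=00: Γ:[p1=F] Δ:[(p1 → p0)=T] refutes=False
  v=01: Γ:[p1=T] Δ:[(p1 → p0)=F] refutes=True  ← countermodel

Result: NO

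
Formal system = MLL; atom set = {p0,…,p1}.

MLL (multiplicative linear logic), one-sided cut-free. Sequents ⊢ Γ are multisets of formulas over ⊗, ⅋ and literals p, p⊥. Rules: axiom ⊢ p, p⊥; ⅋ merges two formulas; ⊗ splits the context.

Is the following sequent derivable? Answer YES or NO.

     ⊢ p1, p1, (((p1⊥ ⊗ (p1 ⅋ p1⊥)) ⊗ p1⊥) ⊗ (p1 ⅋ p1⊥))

Proof tree:
[⊗]  ⊢ p1, p1, (((p1⊥ ⊗ (p1 ⅋ p1⊥)) ⊗ p1⊥) ⊗ (p1 ⅋ p1⊥))
  [⊗]  ⊢ p1, p1, ((p1⊥ ⊗ (p1 ⅋ p1⊥)) ⊗ p1⊥)
    [⊗]  ⊢ p1, (p1⊥ ⊗ (p1 ⅋ p1⊥))
      [Ax]  ⊢ p1, p1⊥
      [⅋]  ⊢ (p1 ⅋ p1⊥)
        [Ax]  ⊢ p1, p1⊥
    [Ax]  ⊢ p1, p1⊥
  [⅋]  ⊢ (p1 ⅋ p1⊥)
    [Ax]  ⊢ p1, p1⊥

Result: YES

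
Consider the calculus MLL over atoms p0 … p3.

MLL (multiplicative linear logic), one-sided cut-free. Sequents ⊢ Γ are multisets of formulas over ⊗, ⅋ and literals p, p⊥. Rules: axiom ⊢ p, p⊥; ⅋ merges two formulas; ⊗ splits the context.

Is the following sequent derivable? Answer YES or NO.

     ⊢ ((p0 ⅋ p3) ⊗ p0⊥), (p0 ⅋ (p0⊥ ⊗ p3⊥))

Derivation trace:
[⅋]  ⊢ ((p0 ⅋ p3) ⊗ p0⊥), (p0 ⅋ (p0⊥ ⊗ p3⊥))
  [⊗]  ⊢ (p0⊥ ⊗ p3⊥), p0, ((p0 ⅋ p3) ⊗ p0⊥)
    [⅋]  ⊢ (p0⊥ ⊗ p3⊥), (p0 ⅋ p3)
      [⊗]  ⊢ p0, p3, (p0⊥ ⊗ p3⊥)
        [Ax]  ⊢ p0, p0⊥
        [Ax]  ⊢ p3, p3⊥
    [Ax]  ⊢ p0, p0⊥

Result: YES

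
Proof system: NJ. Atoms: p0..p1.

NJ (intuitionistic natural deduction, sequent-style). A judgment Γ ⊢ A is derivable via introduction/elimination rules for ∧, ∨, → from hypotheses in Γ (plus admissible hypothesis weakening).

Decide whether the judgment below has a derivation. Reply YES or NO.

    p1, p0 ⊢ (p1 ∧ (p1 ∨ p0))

Proof tree:
[∧I] p1, p0 ⊢ (p1 ∧ (p1 ∨ p0))
  [Ax] p1 ⊢ p1
  [∨I₂] p0 ⊢ (p1 ∨ p0)
    [Ax] p0 ⊢ p0

Result: YES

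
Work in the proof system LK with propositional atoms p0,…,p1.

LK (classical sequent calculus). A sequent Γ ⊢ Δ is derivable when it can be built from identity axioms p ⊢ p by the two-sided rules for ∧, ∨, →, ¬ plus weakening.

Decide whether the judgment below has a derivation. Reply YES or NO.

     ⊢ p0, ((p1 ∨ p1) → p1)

Derivation trace:
[→R]  ⊢ p0, ((p1 ∨ p1) → p1)
  [∨L] (p1 ∨ p1) ⊢ p1, p0
    [WR] p1 ⊢ p1, p0, p0
      [WR] p1 ⊢ p1, p0
        [Ax] p1 ⊢ p1
    [WR] p1 ⊢ p1, p0
      [Ax] p1 ⊢ p1

Result: YES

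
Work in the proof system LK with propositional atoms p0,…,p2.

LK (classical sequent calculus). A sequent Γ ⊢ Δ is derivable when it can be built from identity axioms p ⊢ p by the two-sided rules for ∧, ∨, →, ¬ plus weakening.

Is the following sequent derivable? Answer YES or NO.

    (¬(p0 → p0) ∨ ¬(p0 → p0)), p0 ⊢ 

Derivation (root first):
[WL] (¬(p0 → p0) ∨ ¬(p0 → p0)), p0 ⊢ 
  [∨L] (¬(p0 → p0) ∨ ¬(p0 → p0)) ⊢ 
    [¬L] ¬(p0 → p0) ⊢ 
      [→R]  ⊢ (p0 → p0)
        [Ax] p0 ⊢ p0
    [¬L] ¬(p0 → p0) ⊢ 
      [→R]  ⊢ (p0 → p0)
        [Ax] p0 ⊢ p0

Result: YES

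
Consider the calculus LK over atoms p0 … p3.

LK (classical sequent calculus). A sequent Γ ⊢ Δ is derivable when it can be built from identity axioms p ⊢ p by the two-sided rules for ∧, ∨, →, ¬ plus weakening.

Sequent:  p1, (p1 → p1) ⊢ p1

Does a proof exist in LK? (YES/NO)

Proof tree:
[→L] p1, (p1 → p1) ⊢ p1
  [WL] p1, p1 ⊢ p1
    [Ax] p1 ⊢ p1
  [WL] p1, p1 ⊢ p1
    [Ax] p1 ⊢ p1

Result: YES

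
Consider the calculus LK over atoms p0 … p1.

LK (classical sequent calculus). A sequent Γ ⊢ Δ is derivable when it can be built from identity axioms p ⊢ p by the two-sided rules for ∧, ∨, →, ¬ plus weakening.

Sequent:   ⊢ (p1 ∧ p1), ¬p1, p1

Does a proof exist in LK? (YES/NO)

Derivation trace:
[WR]  ⊢ (p1 ∧ p1), ¬p1, p1
  [¬R]  ⊢ (p1 ∧ p1), ¬p1
    [∧R] p1 ⊢ (p1 ∧ p1)
      [Ax] p1 ⊢ p1
      [Ax] p1 ⊢ p1

Result: YES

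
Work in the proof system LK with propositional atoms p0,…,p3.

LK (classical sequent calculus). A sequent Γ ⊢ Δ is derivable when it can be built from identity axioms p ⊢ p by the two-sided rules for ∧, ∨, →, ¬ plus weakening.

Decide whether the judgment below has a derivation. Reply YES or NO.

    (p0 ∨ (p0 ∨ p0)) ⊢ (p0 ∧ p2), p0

Proof tree:
[∨L] (p0 ∨ (p0 ∨ p0)) ⊢ (p0 ∧ p2), p0
  [Ax] p0 ⊢ p0
  [∧R] (p0 ∨ p0) ⊢ p0, (p0 ∧ p2)
    [∨L] (p0 ∨ p0) ⊢ p0
      [Ax] p0 ⊢ p0
      [Ax] p0 ⊢ p0
    [WR] (p0 ∨ p0) ⊢ p0, p2
      [∨L] (p0 ∨ p0) ⊢ p0
        [Ax] p0 ⊢ p0
        [Ax] p0 ⊢ p0

Result: YES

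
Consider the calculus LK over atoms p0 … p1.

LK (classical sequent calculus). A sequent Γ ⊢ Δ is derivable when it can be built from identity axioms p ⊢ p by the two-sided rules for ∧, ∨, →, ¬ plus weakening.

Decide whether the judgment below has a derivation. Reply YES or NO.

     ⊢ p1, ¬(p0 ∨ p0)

Enumerate valuations to refute Γ ⊢ Δ:
  v=00: Γ:[] Δ:[p1=F, ¬(p0 ∨ p0)=T] refutes=False
  v=01: Γ:[] Δ:[p1=T, ¬(p0 ∨ p0)=T] refutes=False
  v=10: Γ:[] Δ:[p1=F, ¬(p0 ∨ p0)=F] refutes=True  ← countermodel

Result: NO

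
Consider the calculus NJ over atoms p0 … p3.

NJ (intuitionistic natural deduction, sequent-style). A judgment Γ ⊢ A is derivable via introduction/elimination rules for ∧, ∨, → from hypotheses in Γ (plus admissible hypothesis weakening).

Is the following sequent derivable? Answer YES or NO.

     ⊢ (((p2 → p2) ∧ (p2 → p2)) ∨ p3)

Proof tree:
[∨I₁]  ⊢ (((p2 → p2) ∧ (p2 → p2)) ∨ p3)
  [∧I]  ⊢ ((p2 → p2) ∧ (p2 → p2))
    [→I]  ⊢ (p2 → p2)
      [Ax] p2 ⊢ p2
    [→I]  ⊢ (p2 → p2)
      [Ax] p2 ⊢ p2

Result: YES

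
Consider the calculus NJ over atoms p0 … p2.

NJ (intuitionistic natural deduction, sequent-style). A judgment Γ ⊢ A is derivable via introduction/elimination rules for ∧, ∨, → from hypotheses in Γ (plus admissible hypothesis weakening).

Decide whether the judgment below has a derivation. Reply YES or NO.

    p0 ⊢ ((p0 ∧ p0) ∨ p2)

Derivation (root first):
[∨I₁] p0 ⊢ ((p0 ∧ p0) ∨ p2)
  [∧I] p0 ⊢ (p0 ∧ p0)
    [Ax] p0 ⊢ p0
    [Ax] p0 ⊢ p0

Result: YES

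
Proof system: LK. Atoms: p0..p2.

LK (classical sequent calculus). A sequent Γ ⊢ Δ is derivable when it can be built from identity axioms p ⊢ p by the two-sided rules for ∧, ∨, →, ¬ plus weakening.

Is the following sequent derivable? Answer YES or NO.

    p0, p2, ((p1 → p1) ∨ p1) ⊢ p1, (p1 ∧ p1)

Enumerate valuations to refute Γ ⊢ Δ:
  v=000: Γ:[p0=F, p2=F, ((p1 → p1) ∨ p1)=T] Δ:[p1=F, (p1 ∧ p1)=F] refutes=False
  v=001: Γ:[p0=F, p2=T, ((p1 → p1) ∨ p1)=T] Δ:[p1=F, (p1 ∧ p1)=F] refutes=False
  v=010: Γ:[p0=F, p2=F, ((p1 → p1) ∨ p1)=T] Δ:[p1=T, (p1 ∧ p1)=T] refutes=False
  v=011: Γ:[p0=F, p2=T, ((p1 → p1) ∨ p1)=T] Δ:[p1=T, (p1 ∧ p1)=T] refutes=False
  v=100: Γ:[p0=T, p2=F, ((p1 → p1) ∨ p1)=T] Δ:[p1=F, (p1 ∧ p1)=F] refutes=False
  v=101: Γ:[p0=T, p2=T, ((p1 → p1) ∨ p1)=T] Δ:[p1=F, (p1 ∧ p1)=F] refutes=True  ← countermodel

Result: NO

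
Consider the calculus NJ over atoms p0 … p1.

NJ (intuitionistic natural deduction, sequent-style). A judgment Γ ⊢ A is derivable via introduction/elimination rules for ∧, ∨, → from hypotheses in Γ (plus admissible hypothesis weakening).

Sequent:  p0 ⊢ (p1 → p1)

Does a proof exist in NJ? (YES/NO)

Derivation (root first):
[Wk] p0 ⊢ (p1 → p1)
  [→I]  ⊢ (p1 → p1)
    [Ax] p1 ⊢ p1

Result: YES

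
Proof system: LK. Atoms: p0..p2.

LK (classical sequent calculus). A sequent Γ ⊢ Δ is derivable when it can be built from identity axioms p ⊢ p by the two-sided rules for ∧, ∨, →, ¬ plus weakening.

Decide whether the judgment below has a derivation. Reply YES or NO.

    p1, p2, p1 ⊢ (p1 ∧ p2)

Derivation (root first):
[WL] p1, p2, p1 ⊢ (p1 ∧ p2)
  [∧R] p1, p2 ⊢ (p1 ∧ p2)
    [Ax] p1 ⊢ p1
    [Ax] p2 ⊢ p2

Result: YES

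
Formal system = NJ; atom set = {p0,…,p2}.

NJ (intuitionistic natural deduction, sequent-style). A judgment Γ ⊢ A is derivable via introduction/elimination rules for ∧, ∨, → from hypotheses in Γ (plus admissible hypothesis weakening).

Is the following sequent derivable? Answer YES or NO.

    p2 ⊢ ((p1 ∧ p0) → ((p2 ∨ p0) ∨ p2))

Derivation trace:
[→I] p2 ⊢ ((p1 ∧ p0) → ((p2 ∨ p0) ∨ p2))
  [Wk] p2, (p1 ∧ p0) ⊢ ((p2 ∨ p0) ∨ p2)
    [∨I₁] p2 ⊢ ((p2 ∨ p0) ∨ p2)
      [∨I₁] p2 ⊢ (p2 ∨ p0)
        [Ax] p2 ⊢ p2

Result: YES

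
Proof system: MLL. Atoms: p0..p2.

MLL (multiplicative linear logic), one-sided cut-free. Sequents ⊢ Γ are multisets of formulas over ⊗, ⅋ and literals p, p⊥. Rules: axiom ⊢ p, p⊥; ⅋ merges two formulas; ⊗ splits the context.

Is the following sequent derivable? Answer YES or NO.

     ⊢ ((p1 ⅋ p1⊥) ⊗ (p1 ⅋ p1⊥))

Derivation (root first):
[⊗]  ⊢ ((p1 ⅋ p1⊥) ⊗ (p1 ⅋ p1⊥))
  [⅋]  ⊢ (p1 ⅋ p1⊥)
    [Ax]  ⊢ p1, p1⊥
  [⅋]  ⊢ (p1 ⅋ p1⊥)
    [Ax]  ⊢ p1, p1⊥

Result: YES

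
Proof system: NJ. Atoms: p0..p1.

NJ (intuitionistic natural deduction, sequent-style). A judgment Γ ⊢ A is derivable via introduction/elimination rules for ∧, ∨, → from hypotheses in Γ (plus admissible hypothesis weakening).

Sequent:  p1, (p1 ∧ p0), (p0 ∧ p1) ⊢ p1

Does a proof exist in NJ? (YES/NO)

Proof tree:
[Wk] p1, (p1 ∧ p0), (p0 ∧ p1) ⊢ p1
  [Wk] p1, (p1 ∧ p0) ⊢ p1
    [Ax] p1 ⊢ p1

Result: YES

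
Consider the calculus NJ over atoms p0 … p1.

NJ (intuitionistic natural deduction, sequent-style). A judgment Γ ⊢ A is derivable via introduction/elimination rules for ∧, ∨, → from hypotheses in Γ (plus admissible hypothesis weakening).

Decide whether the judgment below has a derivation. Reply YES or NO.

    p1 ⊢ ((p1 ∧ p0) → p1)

Derivation (root first):
[→I] p1 ⊢ ((p1 ∧ p0) → p1)
  [Wk] p1, (p1 ∧ p0) ⊢ p1
    [Ax] p1 ⊢ p1

Result: YES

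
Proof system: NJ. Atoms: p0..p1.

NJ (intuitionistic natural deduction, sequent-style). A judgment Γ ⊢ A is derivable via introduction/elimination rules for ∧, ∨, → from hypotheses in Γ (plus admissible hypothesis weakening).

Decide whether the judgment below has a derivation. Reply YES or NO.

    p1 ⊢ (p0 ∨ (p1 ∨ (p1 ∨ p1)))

Derivation (root first):
[∨I₂] p1 ⊢ (p0 ∨ (p1 ∨ (p1 ∨ p1)))
  [∨I₂] p1 ⊢ (p1 ∨ (p1 ∨ p1))
    [∨I₁] p1 ⊢ (p1 ∨ p1)
      [Ax] p1 ⊢ p1

Result: YES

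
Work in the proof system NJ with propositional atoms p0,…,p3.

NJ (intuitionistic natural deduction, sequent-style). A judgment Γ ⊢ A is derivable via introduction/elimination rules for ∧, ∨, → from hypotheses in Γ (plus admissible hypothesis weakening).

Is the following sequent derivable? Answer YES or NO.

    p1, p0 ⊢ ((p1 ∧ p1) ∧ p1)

Proof tree:
[∧I] p1, p0 ⊢ ((p1 ∧ p1) ∧ p1)
  [Wk] p1, p0 ⊢ (p1 ∧ p1)
    [∧I] p1 ⊢ (p1 ∧ p1)
      [Ax] p1 ⊢ p1
      [Ax] p1 ⊢ p1
  [Ax] p1 ⊢ p1

Result: YES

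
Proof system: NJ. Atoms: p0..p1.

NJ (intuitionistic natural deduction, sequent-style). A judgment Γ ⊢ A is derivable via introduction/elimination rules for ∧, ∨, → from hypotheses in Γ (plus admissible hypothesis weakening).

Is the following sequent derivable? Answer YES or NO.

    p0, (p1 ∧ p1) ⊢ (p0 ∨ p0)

Proof tree:
[Wk] p0, (p1 ∧ p1) ⊢ (p0 ∨ p0)
  [∨I₁] p0 ⊢ (p0 ∨ p0)
    [Ax] p0 ⊢ p0

Result: YES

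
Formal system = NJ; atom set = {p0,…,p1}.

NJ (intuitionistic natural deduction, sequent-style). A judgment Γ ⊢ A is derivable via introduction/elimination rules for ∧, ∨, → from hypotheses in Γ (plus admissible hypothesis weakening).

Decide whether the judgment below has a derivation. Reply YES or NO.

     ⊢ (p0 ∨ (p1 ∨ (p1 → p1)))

Derivation (root first):
[∨I₂]  ⊢ (p0 ∨ (p1 ∨ (p1 → p1)))
  [∨I₂]  ⊢ (p1 ∨ (p1 → p1))
    [→I]  ⊢ (p1 → p1)
      [Ax] p1 ⊢ p1

Result: YES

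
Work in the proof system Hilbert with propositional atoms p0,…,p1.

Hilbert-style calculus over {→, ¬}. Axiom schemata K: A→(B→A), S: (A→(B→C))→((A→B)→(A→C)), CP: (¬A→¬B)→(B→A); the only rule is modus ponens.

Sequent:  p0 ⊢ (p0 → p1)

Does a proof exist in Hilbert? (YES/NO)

Truth-table refutation:
  v=00: Γ:[p0=F] Δ:[(p0 → p1)=T] refutes=False
  v=01: Γ:[p0=F] Δ:[(p0 → p1)=T] refutes=False
  v=10: Γ:[p0=T] Δ:[(p0 → p1)=F] refutes=True  ← countermodel

Result: NO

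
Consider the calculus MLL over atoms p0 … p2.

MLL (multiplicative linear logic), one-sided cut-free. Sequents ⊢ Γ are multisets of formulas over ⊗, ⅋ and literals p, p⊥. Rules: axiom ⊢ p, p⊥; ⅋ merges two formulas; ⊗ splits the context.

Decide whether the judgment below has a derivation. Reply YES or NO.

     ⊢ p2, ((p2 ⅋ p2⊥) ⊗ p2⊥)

Proof tree:
[⊗]  ⊢ p2, ((p2 ⅋ p2⊥) ⊗ p2⊥)
  [⅋]  ⊢ (p2 ⅋ p2⊥)
    [Ax]  ⊢ p2, p2⊥
  [Ax]  ⊢ p2, p2⊥

Result: YES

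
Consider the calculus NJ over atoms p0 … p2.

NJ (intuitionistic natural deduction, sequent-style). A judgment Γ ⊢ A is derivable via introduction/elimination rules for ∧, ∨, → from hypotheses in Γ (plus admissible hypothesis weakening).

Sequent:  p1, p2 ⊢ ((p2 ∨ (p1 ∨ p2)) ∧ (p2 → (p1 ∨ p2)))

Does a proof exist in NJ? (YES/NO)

Derivation trace:
[∧I] p1, p2 ⊢ ((p2 ∨ (p1 ∨ p2)) ∧ (p2 → (p1 ∨ p2)))
  [Wk] p2, p1 ⊢ (p2 ∨ (p1 ∨ p2))
    [∨I₂] p2 ⊢ (p2 ∨ (p1 ∨ p2))
      [∨I₂] p2 ⊢ (p1 ∨ p2)
        [Ax] p2 ⊢ p2
  [→I]  ⊢ (p2 → (p1 ∨ p2))
    [∨I₂] p2 ⊢ (p1 ∨ p2)
      [Ax] p2 ⊢ p2

Result: YES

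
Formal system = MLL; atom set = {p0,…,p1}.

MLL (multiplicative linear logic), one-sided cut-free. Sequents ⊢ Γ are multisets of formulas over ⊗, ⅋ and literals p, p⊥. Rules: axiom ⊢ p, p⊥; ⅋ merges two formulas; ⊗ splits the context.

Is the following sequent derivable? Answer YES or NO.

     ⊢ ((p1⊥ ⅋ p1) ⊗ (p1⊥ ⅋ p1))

Derivation trace:
[⊗]  ⊢ ((p1⊥ ⅋ p1) ⊗ (p1⊥ ⅋ p1))
  [⅋]  ⊢ (p1⊥ ⅋ p1)
    [Ax]  ⊢ p1, p1⊥
  [⅋]  ⊢ (p1⊥ ⅋ p1)
    [Ax]  ⊢ p1, p1⊥

Result: YES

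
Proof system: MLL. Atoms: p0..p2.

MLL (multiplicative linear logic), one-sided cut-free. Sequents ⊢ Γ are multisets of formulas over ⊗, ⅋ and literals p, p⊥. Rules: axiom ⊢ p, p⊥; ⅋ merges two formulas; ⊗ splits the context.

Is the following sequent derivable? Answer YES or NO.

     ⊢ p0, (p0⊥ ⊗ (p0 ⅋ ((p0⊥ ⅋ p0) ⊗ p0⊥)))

Derivation (root first):
[⊗]  ⊢ p0, (p0⊥ ⊗ (p0 ⅋ ((p0⊥ ⅋ p0) ⊗ p0⊥)))
  [Ax]  ⊢ p0, p0⊥
  [⅋]  ⊢ (p0 ⅋ ((p0⊥ ⅋ p0) ⊗ p0⊥))
    [⊗]  ⊢ p0, ((p0⊥ ⅋ p0) ⊗ p0⊥)
      [⅋]  ⊢ (p0⊥ ⅋ p0)
        [Ax]  ⊢ p0, p0⊥
      [Ax]  ⊢ p0, p0⊥

Result: YES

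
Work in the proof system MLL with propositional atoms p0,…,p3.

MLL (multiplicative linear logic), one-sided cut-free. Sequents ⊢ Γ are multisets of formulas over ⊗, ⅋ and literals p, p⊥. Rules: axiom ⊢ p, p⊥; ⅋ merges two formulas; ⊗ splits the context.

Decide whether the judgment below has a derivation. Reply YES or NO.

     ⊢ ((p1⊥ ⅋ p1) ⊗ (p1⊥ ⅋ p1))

Proof tree:
[⊗]  ⊢ ((p1⊥ ⅋ p1) ⊗ (p1⊥ ⅋ p1))
  [⅋]  ⊢ (p1⊥ ⅋ p1)
    [Ax]  ⊢ p1, p1⊥
  [⅋]  ⊢ (p1⊥ ⅋ p1)
    [Ax]  ⊢ p1, p1⊥

Result: YES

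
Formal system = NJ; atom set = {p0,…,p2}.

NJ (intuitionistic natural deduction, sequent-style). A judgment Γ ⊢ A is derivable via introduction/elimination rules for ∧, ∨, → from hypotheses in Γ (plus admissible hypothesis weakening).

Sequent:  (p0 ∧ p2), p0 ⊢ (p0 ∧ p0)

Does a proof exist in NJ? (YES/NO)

Derivation trace:
[∧I] (p0 ∧ p2), p0 ⊢ (p0 ∧ p0)
  [Wk] p0, (p0 ∧ p2) ⊢ p0
    [Ax] p0 ⊢ p0
  [Wk] p0, (p0 ∧ p2) ⊢ p0
    [Ax] p0 ⊢ p0

Result: YES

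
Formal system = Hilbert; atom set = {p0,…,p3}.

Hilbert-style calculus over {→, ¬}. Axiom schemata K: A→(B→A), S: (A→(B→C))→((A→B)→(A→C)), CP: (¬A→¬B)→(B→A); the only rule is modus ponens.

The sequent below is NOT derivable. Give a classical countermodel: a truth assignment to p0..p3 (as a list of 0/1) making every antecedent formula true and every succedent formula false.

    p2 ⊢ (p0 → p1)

Search for a countermodel by truth-table:
  v=0000: Γ:[p2=F] Δ:[(p0 → p1)=T] refutes=False
  v=0001: Γ:[p2=F] Δ:[(p0 → p1)=T] refutes=False
  v=0010: Γ:[p2=T] Δ:[(p0 → p1)=T] refutes=False
  v=0011: Γ:[p2=T] Δ:[(p0 → p1)=T] refutes=False
  v=0100: Γ:[p2=F] Δ:[(p0 → p1)=T] refutes=False
  v=0101: Γ:[p2=F] Δ:[(p0 → p1)=T] refutes=False
  v=0110: Γ:[p2=T] Δ:[(p0 → p1)=T] refutes=False
  v=0111: Γ:[p2=T] Δ:[(p0 → p1)=T] refutes=False
  v=1000: Γ:[p2=F] Δ:[(p0 → p1)=F] refutes=False
  v=1001: Γ:[p2=F] Δ:[(p0 → p1)=F] refutes=False
  v=1010: Γ:[p2=T] Δ:[(p0 → p1)=F] refutes=True  ← countermodel

Result: [1, 0, 1, 0]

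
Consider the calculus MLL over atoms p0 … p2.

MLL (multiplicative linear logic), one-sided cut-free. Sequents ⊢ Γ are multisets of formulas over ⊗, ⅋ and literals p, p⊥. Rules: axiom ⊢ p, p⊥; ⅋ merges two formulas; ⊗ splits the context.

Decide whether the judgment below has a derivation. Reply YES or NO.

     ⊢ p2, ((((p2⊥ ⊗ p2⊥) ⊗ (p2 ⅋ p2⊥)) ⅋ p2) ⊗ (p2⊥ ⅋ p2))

Derivation trace:
[⊗]  ⊢ p2, ((((p2⊥ ⊗ p2⊥) ⊗ (p2 ⅋ p2⊥)) ⅋ p2) ⊗ (p2⊥ ⅋ p2))
  [⅋]  ⊢ p2, (((p2⊥ ⊗ p2⊥) ⊗ (p2 ⅋ p2⊥)) ⅋ p2)
    [⊗]  ⊢ p2, p2, ((p2⊥ ⊗ p2⊥) ⊗ (p2 ⅋ p2⊥))
      [⊗]  ⊢ p2, p2, (p2⊥ ⊗ p2⊥)
        [Ax]  ⊢ p2, p2⊥
        [Ax]  ⊢ p2, p2⊥
      [⅋]  ⊢ (p2 ⅋ p2⊥)
        [Ax]  ⊢ p2, p2⊥
  [⅋]  ⊢ (p2⊥ ⅋ p2)
    [Ax]  ⊢ p2, p2⊥

Result: YES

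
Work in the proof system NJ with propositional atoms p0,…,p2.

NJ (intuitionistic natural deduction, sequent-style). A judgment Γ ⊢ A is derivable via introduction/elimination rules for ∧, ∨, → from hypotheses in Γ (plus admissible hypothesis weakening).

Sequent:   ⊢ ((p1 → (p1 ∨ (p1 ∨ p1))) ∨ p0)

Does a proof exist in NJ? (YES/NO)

Derivation (root first):
[∨I₁]  ⊢ ((p1 → (p1 ∨ (p1 ∨ p1))) ∨ p0)
  [→I]  ⊢ (p1 → (p1 ∨ (p1 ∨ p1)))
    [∨I₂] p1 ⊢ (p1 ∨ (p1 ∨ p1))
      [∨I₂] p1 ⊢ (p1 ∨ p1)
        [Ax] p1 ⊢ p1

Result: YES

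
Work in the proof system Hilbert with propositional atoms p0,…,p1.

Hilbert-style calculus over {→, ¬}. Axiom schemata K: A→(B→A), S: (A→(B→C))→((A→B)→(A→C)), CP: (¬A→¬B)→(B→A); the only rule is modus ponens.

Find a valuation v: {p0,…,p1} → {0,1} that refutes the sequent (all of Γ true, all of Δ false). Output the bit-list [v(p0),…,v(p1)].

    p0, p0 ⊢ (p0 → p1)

Search for a countermodel by truth-table:
  v=00: Γ:[p0=F, p0=F] Δ:[(p0 → p1)=T] refutes=False
  v=01: Γ:[p0=F, p0=F] Δ:[(p0 → p1)=T] refutes=False
  v=10: Γ:[p0=T, p0=T] Δ:[(p0 → p1)=F] refutes=True  ← countermodel

Result: [1, 0]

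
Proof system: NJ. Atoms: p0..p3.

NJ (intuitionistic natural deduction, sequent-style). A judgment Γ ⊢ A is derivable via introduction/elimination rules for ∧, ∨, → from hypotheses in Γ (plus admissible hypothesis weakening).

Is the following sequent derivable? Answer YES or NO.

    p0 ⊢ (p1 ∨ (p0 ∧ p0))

Derivation (root first):
[∨I₂] p0 ⊢ (p1 ∨ (p0 ∧ p0))
  [∧I] p0 ⊢ (p0 ∧ p0)
    [Ax] p0 ⊢ p0
    [Ax] p0 ⊢ p0

Result: YES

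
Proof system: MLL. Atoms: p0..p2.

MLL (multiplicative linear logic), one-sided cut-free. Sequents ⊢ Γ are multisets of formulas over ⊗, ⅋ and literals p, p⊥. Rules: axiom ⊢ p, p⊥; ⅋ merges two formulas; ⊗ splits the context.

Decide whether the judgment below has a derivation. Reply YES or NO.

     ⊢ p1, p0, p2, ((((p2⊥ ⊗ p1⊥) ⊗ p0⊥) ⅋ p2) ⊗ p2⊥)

Derivation (root first):
[⊗]  ⊢ p1, p0, p2, ((((p2⊥ ⊗ p1⊥) ⊗ p0⊥) ⅋ p2) ⊗ p2⊥)
  [⅋]  ⊢ p1, p0, (((p2⊥ ⊗ p1⊥) ⊗ p0⊥) ⅋ p2)
    [⊗]  ⊢ p2, p1, p0, ((p2⊥ ⊗ p1⊥) ⊗ p0⊥)
      [⊗]  ⊢ p2, p1, (p2⊥ ⊗ p1⊥)
        [Ax]  ⊢ p2, p2⊥
        [Ax]  ⊢ p1, p1⊥
      [Ax]  ⊢ p0, p0⊥
  [Ax]  ⊢ p2, p2⊥

Result: YES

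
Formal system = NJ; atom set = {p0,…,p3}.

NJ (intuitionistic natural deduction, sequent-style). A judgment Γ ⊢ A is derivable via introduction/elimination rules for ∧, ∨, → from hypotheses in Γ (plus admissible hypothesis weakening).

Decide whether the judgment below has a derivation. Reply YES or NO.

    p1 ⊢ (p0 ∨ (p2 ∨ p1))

Derivation trace:
[∨I₂] p1 ⊢ (p0 ∨ (p2 ∨ p1))
  [∨I₂] p1 ⊢ (p2 ∨ p1)
    [Ax] p1 ⊢ p1

Result: YES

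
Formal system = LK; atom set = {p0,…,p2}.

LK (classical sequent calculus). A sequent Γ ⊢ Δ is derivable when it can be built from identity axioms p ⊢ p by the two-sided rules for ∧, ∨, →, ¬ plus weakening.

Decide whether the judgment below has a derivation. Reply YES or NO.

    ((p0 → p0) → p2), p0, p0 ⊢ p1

Search for a countermodel by truth-table:
  v=000: Γ:[((p0 → p0) → p2)=F, p0=F, p0=F] Δ:[p1=F] refutes=False
  v=001: Γ:[((p0 → p0) → p2)=T, p0=F, p0=F] Δ:[p1=F] refutes=False
  v=010: Γ:[((p0 → p0) → p2)=F, p0=F, p0=F] Δ:[p1=T] refutes=False
  v=011: Γ:[((p0 → p0) → p2)=T, p0=F, p0=F] Δ:[p1=T] refutes=False
  v=100: Γ:[((p0 → p0) → p2)=F, p0=T, p0=T] Δ:[p1=F] refutes=False
  v=101: Γ:[((p0 → p0) → p2)=T, p0=T, p0=T] Δ:[p1=F] refutes=True  ← countermodel

Result: NO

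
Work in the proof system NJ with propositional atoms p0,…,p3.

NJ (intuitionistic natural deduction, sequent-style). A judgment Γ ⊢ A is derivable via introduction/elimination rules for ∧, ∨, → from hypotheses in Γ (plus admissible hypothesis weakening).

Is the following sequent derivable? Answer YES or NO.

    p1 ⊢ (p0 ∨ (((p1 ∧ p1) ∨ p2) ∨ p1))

Proof tree:
[∨I₂] p1 ⊢ (p0 ∨ (((p1 ∧ p1) ∨ p2) ∨ p1))
  [∨I₁] p1 ⊢ (((p1 ∧ p1) ∨ p2) ∨ p1)
    [∨I₁] p1 ⊢ ((p1 ∧ p1) ∨ p2)
      [∧I] p1 ⊢ (p1 ∧ p1)
        [Ax] p1 ⊢ p1
        [Ax] p1 ⊢ p1

Result: YES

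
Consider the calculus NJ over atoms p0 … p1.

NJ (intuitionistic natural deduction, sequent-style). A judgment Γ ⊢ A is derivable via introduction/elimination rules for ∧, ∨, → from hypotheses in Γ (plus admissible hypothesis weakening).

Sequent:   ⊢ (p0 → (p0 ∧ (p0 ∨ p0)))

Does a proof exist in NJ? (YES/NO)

Derivation trace:
[→I]  ⊢ (p0 → (p0 ∧ (p0 ∨ p0)))
  [∧I] p0 ⊢ (p0 ∧ (p0 ∨ p0))
    [Ax] p0 ⊢ p0
    [∨I₁] p0 ⊢ (p0 ∨ p0)
      [Ax] p0 ⊢ p0

Result: YES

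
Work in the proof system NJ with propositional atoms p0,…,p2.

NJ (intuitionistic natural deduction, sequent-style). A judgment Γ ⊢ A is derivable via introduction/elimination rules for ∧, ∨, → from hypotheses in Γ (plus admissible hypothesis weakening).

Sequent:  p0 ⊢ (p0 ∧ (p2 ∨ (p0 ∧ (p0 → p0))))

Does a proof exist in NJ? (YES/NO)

Proof tree:
[∧I] p0 ⊢ (p0 ∧ (p2 ∨ (p0 ∧ (p0 → p0))))
  [Ax] p0 ⊢ p0
  [∨I₂] p0 ⊢ (p2 ∨ (p0 ∧ (p0 → p0)))
    [∧I] p0 ⊢ (p0 ∧ (p0 → p0))
      [Ax] p0 ⊢ p0
      [→I]  ⊢ (p0 → p0)
        [Ax] p0 ⊢ p0

Result: YES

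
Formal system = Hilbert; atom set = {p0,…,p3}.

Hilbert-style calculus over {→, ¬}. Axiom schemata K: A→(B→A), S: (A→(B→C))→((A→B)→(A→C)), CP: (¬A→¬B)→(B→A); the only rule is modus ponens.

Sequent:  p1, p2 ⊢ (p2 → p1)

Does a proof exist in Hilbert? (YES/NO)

Derivation trace:
[MP] p1, p2 ⊢ (p2 → p1)
  [K]  ⊢ (p1 → (p2 → p1))
  [MP] p1, p2 ⊢ p1
    [MP] p1 ⊢ (p2 → p1)
      [K]  ⊢ (p1 → (p2 → p1))
      [Hyp] p1 ⊢ p1
    [Hyp] p2 ⊢ p2

Result: YES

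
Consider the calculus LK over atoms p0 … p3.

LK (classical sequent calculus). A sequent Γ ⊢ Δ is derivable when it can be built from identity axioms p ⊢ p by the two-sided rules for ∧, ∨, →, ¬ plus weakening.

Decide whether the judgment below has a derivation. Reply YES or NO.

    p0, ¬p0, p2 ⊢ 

Derivation trace:
[WL] p0, ¬p0, p2 ⊢ 
  [¬L] p0, ¬p0 ⊢ 
    [Ax] p0 ⊢ p0

Result: YES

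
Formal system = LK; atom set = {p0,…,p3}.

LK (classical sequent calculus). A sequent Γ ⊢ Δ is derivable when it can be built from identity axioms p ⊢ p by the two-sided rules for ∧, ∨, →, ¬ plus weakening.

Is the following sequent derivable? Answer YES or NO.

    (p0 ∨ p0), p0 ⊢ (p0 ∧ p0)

Proof tree:
[∧R] (p0 ∨ p0), p0 ⊢ (p0 ∧ p0)
  [Ax] p0 ⊢ p0
  [∨L] (p0 ∨ p0) ⊢ p0
    [Ax] p0 ⊢ p0
    [Ax] p0 ⊢ p0

Result: YES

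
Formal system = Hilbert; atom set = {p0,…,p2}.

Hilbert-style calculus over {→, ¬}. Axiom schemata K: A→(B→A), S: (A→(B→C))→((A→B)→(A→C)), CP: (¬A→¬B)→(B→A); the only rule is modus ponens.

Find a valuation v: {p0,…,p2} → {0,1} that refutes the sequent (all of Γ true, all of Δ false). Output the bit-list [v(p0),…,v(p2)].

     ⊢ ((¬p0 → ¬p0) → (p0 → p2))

Search for a countermodel by truth-table:
  v=000: Γ:[] Δ:[((¬p0 → ¬p0) → (p0 → p2))=T] refutes=False
  v=001: Γ:[] Δ:[((¬p0 → ¬p0) → (p0 → p2))=T] refutes=False
  v=010: Γ:[] Δ:[((¬p0 → ¬p0) → (p0 → p2))=T] refutes=False
  v=011: Γ:[] Δ:[((¬p0 → ¬p0) → (p0 → p2))=T] refutes=False
  v=100: Γ:[] Δ:[((¬p0 → ¬p0) → (p0 → p2))=F] refutes=True  ← countermodel

Result: [1, 0, 0]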